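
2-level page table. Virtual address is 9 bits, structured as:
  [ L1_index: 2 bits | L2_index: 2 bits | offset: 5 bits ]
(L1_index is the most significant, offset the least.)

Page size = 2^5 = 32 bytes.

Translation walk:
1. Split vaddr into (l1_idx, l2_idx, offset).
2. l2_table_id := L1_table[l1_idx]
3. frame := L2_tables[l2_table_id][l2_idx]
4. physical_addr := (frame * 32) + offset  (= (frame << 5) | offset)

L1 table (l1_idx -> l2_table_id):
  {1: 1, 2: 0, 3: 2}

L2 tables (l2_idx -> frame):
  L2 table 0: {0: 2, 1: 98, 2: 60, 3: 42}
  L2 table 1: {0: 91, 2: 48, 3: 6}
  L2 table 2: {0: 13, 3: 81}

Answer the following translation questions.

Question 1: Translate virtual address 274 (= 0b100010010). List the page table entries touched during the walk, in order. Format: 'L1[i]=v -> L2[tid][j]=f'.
vaddr = 274 = 0b100010010
Split: l1_idx=2, l2_idx=0, offset=18

Answer: L1[2]=0 -> L2[0][0]=2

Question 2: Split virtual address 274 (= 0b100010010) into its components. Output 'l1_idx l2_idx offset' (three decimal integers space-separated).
Answer: 2 0 18

Derivation:
vaddr = 274 = 0b100010010
  top 2 bits -> l1_idx = 2
  next 2 bits -> l2_idx = 0
  bottom 5 bits -> offset = 18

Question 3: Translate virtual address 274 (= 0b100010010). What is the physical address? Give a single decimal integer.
vaddr = 274 = 0b100010010
Split: l1_idx=2, l2_idx=0, offset=18
L1[2] = 0
L2[0][0] = 2
paddr = 2 * 32 + 18 = 82

Answer: 82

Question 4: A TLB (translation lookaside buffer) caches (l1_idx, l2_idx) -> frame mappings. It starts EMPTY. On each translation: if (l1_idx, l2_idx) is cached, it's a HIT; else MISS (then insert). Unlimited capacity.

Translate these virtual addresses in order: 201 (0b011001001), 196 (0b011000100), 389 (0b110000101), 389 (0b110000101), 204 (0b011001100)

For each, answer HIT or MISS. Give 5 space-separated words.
Answer: MISS HIT MISS HIT HIT

Derivation:
vaddr=201: (1,2) not in TLB -> MISS, insert
vaddr=196: (1,2) in TLB -> HIT
vaddr=389: (3,0) not in TLB -> MISS, insert
vaddr=389: (3,0) in TLB -> HIT
vaddr=204: (1,2) in TLB -> HIT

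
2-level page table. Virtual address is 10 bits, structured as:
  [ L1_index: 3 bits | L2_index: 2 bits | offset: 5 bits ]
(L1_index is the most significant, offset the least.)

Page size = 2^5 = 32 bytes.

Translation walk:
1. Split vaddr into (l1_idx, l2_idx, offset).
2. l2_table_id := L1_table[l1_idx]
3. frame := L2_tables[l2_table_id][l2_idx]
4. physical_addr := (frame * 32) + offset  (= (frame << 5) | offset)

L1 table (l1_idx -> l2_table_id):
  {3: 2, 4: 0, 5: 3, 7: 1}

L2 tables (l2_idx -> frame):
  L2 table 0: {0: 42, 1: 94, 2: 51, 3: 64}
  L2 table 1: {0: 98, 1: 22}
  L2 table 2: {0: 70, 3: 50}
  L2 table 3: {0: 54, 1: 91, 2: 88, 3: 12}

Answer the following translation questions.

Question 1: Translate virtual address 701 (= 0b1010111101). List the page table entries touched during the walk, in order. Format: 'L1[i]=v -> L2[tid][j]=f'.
vaddr = 701 = 0b1010111101
Split: l1_idx=5, l2_idx=1, offset=29

Answer: L1[5]=3 -> L2[3][1]=91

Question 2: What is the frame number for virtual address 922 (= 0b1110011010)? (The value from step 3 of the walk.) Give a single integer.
vaddr = 922: l1_idx=7, l2_idx=0
L1[7] = 1; L2[1][0] = 98

Answer: 98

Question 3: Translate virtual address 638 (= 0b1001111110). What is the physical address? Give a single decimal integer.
Answer: 2078

Derivation:
vaddr = 638 = 0b1001111110
Split: l1_idx=4, l2_idx=3, offset=30
L1[4] = 0
L2[0][3] = 64
paddr = 64 * 32 + 30 = 2078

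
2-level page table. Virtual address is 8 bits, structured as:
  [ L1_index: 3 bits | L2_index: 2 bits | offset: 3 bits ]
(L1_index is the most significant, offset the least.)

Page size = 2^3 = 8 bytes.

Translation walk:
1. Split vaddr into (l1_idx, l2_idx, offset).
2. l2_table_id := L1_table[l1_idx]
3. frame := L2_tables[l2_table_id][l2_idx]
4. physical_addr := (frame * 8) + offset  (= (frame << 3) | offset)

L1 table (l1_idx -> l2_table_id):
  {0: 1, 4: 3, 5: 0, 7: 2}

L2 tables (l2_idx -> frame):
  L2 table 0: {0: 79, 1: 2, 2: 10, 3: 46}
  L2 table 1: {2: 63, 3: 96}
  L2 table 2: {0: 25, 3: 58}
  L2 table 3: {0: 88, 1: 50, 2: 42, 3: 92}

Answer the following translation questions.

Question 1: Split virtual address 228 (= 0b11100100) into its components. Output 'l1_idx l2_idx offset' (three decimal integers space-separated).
Answer: 7 0 4

Derivation:
vaddr = 228 = 0b11100100
  top 3 bits -> l1_idx = 7
  next 2 bits -> l2_idx = 0
  bottom 3 bits -> offset = 4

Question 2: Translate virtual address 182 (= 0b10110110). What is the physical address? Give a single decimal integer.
Answer: 86

Derivation:
vaddr = 182 = 0b10110110
Split: l1_idx=5, l2_idx=2, offset=6
L1[5] = 0
L2[0][2] = 10
paddr = 10 * 8 + 6 = 86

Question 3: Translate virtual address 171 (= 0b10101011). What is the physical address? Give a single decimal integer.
Answer: 19

Derivation:
vaddr = 171 = 0b10101011
Split: l1_idx=5, l2_idx=1, offset=3
L1[5] = 0
L2[0][1] = 2
paddr = 2 * 8 + 3 = 19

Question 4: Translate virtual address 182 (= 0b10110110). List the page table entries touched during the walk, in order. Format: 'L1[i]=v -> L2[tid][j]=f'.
Answer: L1[5]=0 -> L2[0][2]=10

Derivation:
vaddr = 182 = 0b10110110
Split: l1_idx=5, l2_idx=2, offset=6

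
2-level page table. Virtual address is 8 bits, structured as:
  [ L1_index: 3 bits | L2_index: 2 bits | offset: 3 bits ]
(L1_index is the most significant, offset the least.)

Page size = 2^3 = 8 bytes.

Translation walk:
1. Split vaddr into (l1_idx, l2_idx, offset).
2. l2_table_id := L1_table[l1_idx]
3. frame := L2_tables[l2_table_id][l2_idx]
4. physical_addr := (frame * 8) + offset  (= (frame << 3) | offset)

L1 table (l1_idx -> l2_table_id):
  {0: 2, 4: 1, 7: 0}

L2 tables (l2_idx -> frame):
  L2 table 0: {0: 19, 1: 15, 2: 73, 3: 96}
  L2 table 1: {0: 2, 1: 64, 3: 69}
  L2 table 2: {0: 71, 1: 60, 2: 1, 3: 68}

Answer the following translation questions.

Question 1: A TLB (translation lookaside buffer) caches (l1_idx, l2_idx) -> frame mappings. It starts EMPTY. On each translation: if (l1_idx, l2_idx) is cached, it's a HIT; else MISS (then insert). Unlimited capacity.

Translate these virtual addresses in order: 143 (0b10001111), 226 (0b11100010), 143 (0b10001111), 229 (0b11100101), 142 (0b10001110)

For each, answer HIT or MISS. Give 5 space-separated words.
Answer: MISS MISS HIT HIT HIT

Derivation:
vaddr=143: (4,1) not in TLB -> MISS, insert
vaddr=226: (7,0) not in TLB -> MISS, insert
vaddr=143: (4,1) in TLB -> HIT
vaddr=229: (7,0) in TLB -> HIT
vaddr=142: (4,1) in TLB -> HIT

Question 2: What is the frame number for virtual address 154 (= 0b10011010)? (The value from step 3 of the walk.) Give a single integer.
vaddr = 154: l1_idx=4, l2_idx=3
L1[4] = 1; L2[1][3] = 69

Answer: 69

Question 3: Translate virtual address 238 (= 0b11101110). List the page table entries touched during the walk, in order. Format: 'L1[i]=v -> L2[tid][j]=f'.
vaddr = 238 = 0b11101110
Split: l1_idx=7, l2_idx=1, offset=6

Answer: L1[7]=0 -> L2[0][1]=15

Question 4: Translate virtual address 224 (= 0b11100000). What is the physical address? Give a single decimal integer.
Answer: 152

Derivation:
vaddr = 224 = 0b11100000
Split: l1_idx=7, l2_idx=0, offset=0
L1[7] = 0
L2[0][0] = 19
paddr = 19 * 8 + 0 = 152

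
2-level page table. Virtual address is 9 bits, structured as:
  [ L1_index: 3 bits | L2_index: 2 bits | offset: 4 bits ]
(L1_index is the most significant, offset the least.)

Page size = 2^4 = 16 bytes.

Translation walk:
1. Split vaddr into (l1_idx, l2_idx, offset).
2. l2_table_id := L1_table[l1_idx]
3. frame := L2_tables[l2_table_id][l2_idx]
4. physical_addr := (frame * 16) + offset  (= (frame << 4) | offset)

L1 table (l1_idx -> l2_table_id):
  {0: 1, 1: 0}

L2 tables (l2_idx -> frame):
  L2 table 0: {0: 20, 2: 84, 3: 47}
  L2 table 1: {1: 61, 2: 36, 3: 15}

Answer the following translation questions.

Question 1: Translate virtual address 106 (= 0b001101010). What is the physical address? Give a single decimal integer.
Answer: 1354

Derivation:
vaddr = 106 = 0b001101010
Split: l1_idx=1, l2_idx=2, offset=10
L1[1] = 0
L2[0][2] = 84
paddr = 84 * 16 + 10 = 1354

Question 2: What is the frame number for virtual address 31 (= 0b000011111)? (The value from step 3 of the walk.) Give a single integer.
Answer: 61

Derivation:
vaddr = 31: l1_idx=0, l2_idx=1
L1[0] = 1; L2[1][1] = 61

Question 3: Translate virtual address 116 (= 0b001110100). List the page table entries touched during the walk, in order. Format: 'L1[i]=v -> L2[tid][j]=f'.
Answer: L1[1]=0 -> L2[0][3]=47

Derivation:
vaddr = 116 = 0b001110100
Split: l1_idx=1, l2_idx=3, offset=4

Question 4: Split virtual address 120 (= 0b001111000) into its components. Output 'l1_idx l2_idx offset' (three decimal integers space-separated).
Answer: 1 3 8

Derivation:
vaddr = 120 = 0b001111000
  top 3 bits -> l1_idx = 1
  next 2 bits -> l2_idx = 3
  bottom 4 bits -> offset = 8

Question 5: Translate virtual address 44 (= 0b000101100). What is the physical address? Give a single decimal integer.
vaddr = 44 = 0b000101100
Split: l1_idx=0, l2_idx=2, offset=12
L1[0] = 1
L2[1][2] = 36
paddr = 36 * 16 + 12 = 588

Answer: 588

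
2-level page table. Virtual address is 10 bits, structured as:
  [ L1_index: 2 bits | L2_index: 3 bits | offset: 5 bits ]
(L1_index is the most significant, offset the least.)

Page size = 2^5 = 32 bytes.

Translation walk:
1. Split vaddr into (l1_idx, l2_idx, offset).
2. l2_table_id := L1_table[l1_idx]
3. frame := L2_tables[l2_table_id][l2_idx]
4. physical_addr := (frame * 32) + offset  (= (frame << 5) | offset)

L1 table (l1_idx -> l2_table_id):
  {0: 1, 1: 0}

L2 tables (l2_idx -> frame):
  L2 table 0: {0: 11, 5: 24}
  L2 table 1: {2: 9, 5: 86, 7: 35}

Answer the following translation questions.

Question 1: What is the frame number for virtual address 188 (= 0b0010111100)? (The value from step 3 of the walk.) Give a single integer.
vaddr = 188: l1_idx=0, l2_idx=5
L1[0] = 1; L2[1][5] = 86

Answer: 86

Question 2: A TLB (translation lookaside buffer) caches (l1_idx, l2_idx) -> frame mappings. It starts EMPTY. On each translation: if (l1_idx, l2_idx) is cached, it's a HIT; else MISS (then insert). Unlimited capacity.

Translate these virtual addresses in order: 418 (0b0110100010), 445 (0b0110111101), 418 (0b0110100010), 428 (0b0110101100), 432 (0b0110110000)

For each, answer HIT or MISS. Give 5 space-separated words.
Answer: MISS HIT HIT HIT HIT

Derivation:
vaddr=418: (1,5) not in TLB -> MISS, insert
vaddr=445: (1,5) in TLB -> HIT
vaddr=418: (1,5) in TLB -> HIT
vaddr=428: (1,5) in TLB -> HIT
vaddr=432: (1,5) in TLB -> HIT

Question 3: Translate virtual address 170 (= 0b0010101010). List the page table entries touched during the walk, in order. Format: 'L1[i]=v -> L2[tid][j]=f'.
vaddr = 170 = 0b0010101010
Split: l1_idx=0, l2_idx=5, offset=10

Answer: L1[0]=1 -> L2[1][5]=86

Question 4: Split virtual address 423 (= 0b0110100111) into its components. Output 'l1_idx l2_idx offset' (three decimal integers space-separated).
Answer: 1 5 7

Derivation:
vaddr = 423 = 0b0110100111
  top 2 bits -> l1_idx = 1
  next 3 bits -> l2_idx = 5
  bottom 5 bits -> offset = 7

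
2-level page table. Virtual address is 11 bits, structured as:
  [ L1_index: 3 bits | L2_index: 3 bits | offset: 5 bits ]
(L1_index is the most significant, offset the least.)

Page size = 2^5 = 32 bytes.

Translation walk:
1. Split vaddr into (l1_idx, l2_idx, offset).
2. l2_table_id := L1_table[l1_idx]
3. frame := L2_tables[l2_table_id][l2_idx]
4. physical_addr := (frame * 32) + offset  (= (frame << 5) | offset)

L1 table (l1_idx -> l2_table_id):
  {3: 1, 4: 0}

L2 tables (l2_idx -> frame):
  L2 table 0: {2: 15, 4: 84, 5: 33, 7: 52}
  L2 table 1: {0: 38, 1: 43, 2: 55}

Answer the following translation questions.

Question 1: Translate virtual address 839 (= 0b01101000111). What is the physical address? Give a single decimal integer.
Answer: 1767

Derivation:
vaddr = 839 = 0b01101000111
Split: l1_idx=3, l2_idx=2, offset=7
L1[3] = 1
L2[1][2] = 55
paddr = 55 * 32 + 7 = 1767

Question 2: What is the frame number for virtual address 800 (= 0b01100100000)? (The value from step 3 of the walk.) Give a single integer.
Answer: 43

Derivation:
vaddr = 800: l1_idx=3, l2_idx=1
L1[3] = 1; L2[1][1] = 43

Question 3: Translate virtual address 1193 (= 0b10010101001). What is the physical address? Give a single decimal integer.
vaddr = 1193 = 0b10010101001
Split: l1_idx=4, l2_idx=5, offset=9
L1[4] = 0
L2[0][5] = 33
paddr = 33 * 32 + 9 = 1065

Answer: 1065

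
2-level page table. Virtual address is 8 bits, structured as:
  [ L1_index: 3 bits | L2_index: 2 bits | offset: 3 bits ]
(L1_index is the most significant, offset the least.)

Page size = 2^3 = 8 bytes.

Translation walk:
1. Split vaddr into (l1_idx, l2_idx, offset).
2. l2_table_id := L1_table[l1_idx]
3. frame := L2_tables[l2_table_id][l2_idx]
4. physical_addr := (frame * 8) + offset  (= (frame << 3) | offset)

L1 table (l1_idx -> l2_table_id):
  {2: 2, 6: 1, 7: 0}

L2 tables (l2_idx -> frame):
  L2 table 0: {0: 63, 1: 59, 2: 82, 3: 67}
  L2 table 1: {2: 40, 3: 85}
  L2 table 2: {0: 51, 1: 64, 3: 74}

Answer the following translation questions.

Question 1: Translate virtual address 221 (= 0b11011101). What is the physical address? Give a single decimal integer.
Answer: 685

Derivation:
vaddr = 221 = 0b11011101
Split: l1_idx=6, l2_idx=3, offset=5
L1[6] = 1
L2[1][3] = 85
paddr = 85 * 8 + 5 = 685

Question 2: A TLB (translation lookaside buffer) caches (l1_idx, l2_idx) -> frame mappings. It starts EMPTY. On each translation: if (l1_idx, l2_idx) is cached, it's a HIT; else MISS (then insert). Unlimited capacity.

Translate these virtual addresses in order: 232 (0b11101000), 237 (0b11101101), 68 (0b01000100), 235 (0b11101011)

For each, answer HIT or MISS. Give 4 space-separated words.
vaddr=232: (7,1) not in TLB -> MISS, insert
vaddr=237: (7,1) in TLB -> HIT
vaddr=68: (2,0) not in TLB -> MISS, insert
vaddr=235: (7,1) in TLB -> HIT

Answer: MISS HIT MISS HIT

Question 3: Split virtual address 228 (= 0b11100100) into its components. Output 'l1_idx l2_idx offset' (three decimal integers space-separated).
Answer: 7 0 4

Derivation:
vaddr = 228 = 0b11100100
  top 3 bits -> l1_idx = 7
  next 2 bits -> l2_idx = 0
  bottom 3 bits -> offset = 4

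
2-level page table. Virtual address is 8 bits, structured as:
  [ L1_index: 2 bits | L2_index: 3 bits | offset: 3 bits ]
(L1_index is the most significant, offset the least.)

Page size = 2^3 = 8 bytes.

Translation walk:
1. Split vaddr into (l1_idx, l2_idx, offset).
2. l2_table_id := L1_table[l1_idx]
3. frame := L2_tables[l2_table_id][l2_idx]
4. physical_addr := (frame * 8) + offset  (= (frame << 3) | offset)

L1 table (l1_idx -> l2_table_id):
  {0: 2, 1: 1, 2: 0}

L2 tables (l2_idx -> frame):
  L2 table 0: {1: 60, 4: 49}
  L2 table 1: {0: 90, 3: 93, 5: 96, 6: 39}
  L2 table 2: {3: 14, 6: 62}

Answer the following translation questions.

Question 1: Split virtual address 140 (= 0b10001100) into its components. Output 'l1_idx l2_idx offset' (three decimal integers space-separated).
vaddr = 140 = 0b10001100
  top 2 bits -> l1_idx = 2
  next 3 bits -> l2_idx = 1
  bottom 3 bits -> offset = 4

Answer: 2 1 4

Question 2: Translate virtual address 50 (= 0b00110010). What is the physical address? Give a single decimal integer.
vaddr = 50 = 0b00110010
Split: l1_idx=0, l2_idx=6, offset=2
L1[0] = 2
L2[2][6] = 62
paddr = 62 * 8 + 2 = 498

Answer: 498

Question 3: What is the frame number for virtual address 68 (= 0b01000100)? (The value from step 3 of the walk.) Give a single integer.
Answer: 90

Derivation:
vaddr = 68: l1_idx=1, l2_idx=0
L1[1] = 1; L2[1][0] = 90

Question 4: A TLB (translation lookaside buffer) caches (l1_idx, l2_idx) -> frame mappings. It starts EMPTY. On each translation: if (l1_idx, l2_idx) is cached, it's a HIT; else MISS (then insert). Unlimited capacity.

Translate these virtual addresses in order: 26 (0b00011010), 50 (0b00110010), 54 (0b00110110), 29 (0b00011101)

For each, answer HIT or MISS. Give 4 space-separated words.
Answer: MISS MISS HIT HIT

Derivation:
vaddr=26: (0,3) not in TLB -> MISS, insert
vaddr=50: (0,6) not in TLB -> MISS, insert
vaddr=54: (0,6) in TLB -> HIT
vaddr=29: (0,3) in TLB -> HIT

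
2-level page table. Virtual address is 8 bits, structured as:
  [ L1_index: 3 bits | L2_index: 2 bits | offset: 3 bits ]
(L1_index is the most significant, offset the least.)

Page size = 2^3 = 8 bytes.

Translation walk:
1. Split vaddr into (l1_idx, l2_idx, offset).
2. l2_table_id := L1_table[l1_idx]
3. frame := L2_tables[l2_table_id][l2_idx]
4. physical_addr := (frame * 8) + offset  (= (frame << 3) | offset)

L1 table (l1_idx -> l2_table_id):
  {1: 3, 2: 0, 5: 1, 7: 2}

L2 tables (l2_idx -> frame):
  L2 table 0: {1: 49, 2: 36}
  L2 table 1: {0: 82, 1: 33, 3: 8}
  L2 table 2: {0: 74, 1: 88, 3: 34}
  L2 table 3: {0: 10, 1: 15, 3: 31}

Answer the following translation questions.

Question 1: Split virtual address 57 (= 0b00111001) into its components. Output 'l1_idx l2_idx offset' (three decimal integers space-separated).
Answer: 1 3 1

Derivation:
vaddr = 57 = 0b00111001
  top 3 bits -> l1_idx = 1
  next 2 bits -> l2_idx = 3
  bottom 3 bits -> offset = 1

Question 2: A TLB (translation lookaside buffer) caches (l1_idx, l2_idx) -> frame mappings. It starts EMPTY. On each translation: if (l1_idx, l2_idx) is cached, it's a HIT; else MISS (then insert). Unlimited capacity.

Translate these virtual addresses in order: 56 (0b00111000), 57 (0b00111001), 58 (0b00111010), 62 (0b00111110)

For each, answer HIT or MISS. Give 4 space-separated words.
Answer: MISS HIT HIT HIT

Derivation:
vaddr=56: (1,3) not in TLB -> MISS, insert
vaddr=57: (1,3) in TLB -> HIT
vaddr=58: (1,3) in TLB -> HIT
vaddr=62: (1,3) in TLB -> HIT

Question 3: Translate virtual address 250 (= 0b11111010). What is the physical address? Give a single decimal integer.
vaddr = 250 = 0b11111010
Split: l1_idx=7, l2_idx=3, offset=2
L1[7] = 2
L2[2][3] = 34
paddr = 34 * 8 + 2 = 274

Answer: 274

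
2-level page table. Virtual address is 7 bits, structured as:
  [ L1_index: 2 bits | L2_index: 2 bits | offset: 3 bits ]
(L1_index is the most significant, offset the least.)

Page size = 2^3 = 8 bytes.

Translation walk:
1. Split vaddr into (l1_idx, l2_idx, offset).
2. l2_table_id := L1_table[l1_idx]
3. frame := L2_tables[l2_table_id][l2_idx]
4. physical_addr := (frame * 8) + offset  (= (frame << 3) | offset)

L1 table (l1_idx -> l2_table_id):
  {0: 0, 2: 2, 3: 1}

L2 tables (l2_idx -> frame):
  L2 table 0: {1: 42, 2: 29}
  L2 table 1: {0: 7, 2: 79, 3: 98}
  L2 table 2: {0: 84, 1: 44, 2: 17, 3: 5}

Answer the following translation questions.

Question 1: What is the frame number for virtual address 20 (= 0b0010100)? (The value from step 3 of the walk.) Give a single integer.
vaddr = 20: l1_idx=0, l2_idx=2
L1[0] = 0; L2[0][2] = 29

Answer: 29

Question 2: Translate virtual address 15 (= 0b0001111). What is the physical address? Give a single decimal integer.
Answer: 343

Derivation:
vaddr = 15 = 0b0001111
Split: l1_idx=0, l2_idx=1, offset=7
L1[0] = 0
L2[0][1] = 42
paddr = 42 * 8 + 7 = 343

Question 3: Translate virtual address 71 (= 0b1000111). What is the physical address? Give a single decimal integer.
vaddr = 71 = 0b1000111
Split: l1_idx=2, l2_idx=0, offset=7
L1[2] = 2
L2[2][0] = 84
paddr = 84 * 8 + 7 = 679

Answer: 679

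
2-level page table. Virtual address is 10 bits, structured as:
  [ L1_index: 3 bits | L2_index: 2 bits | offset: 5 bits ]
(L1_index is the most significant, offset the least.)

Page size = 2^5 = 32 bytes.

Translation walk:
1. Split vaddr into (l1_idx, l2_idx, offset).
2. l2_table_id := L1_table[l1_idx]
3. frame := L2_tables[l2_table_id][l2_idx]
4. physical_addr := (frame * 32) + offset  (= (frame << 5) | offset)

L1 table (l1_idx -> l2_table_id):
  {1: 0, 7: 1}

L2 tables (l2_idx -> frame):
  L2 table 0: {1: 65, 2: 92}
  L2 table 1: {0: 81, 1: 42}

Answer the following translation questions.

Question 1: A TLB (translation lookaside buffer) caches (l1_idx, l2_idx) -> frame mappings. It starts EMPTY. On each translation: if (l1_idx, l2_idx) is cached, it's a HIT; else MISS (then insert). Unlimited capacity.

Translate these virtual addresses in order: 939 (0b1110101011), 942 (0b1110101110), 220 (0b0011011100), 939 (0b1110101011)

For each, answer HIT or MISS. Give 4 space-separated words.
vaddr=939: (7,1) not in TLB -> MISS, insert
vaddr=942: (7,1) in TLB -> HIT
vaddr=220: (1,2) not in TLB -> MISS, insert
vaddr=939: (7,1) in TLB -> HIT

Answer: MISS HIT MISS HIT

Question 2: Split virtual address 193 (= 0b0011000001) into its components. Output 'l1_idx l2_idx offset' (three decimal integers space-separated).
Answer: 1 2 1

Derivation:
vaddr = 193 = 0b0011000001
  top 3 bits -> l1_idx = 1
  next 2 bits -> l2_idx = 2
  bottom 5 bits -> offset = 1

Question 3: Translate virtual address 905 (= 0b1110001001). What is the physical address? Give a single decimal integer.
Answer: 2601

Derivation:
vaddr = 905 = 0b1110001001
Split: l1_idx=7, l2_idx=0, offset=9
L1[7] = 1
L2[1][0] = 81
paddr = 81 * 32 + 9 = 2601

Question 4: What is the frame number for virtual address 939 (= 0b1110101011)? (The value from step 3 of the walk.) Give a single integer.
Answer: 42

Derivation:
vaddr = 939: l1_idx=7, l2_idx=1
L1[7] = 1; L2[1][1] = 42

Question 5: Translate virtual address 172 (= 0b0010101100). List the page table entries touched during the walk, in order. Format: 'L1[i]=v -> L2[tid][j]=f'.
vaddr = 172 = 0b0010101100
Split: l1_idx=1, l2_idx=1, offset=12

Answer: L1[1]=0 -> L2[0][1]=65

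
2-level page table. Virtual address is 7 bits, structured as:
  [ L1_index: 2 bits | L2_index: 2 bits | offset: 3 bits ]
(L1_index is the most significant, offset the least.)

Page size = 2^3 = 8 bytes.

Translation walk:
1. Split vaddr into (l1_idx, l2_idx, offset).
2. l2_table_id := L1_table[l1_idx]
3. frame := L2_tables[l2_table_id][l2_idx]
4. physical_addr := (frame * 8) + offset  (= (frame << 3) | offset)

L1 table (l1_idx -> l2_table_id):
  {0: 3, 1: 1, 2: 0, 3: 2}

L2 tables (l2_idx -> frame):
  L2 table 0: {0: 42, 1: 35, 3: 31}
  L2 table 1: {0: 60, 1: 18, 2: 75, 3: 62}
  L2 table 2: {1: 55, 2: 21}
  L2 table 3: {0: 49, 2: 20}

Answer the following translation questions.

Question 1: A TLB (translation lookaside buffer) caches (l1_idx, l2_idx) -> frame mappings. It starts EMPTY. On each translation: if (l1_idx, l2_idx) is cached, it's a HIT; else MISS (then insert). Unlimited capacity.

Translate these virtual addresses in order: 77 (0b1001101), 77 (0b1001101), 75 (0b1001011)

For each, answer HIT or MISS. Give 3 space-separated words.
Answer: MISS HIT HIT

Derivation:
vaddr=77: (2,1) not in TLB -> MISS, insert
vaddr=77: (2,1) in TLB -> HIT
vaddr=75: (2,1) in TLB -> HIT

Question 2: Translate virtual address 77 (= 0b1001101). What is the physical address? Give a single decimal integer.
vaddr = 77 = 0b1001101
Split: l1_idx=2, l2_idx=1, offset=5
L1[2] = 0
L2[0][1] = 35
paddr = 35 * 8 + 5 = 285

Answer: 285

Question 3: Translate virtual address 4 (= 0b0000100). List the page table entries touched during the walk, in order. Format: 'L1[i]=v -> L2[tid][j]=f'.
vaddr = 4 = 0b0000100
Split: l1_idx=0, l2_idx=0, offset=4

Answer: L1[0]=3 -> L2[3][0]=49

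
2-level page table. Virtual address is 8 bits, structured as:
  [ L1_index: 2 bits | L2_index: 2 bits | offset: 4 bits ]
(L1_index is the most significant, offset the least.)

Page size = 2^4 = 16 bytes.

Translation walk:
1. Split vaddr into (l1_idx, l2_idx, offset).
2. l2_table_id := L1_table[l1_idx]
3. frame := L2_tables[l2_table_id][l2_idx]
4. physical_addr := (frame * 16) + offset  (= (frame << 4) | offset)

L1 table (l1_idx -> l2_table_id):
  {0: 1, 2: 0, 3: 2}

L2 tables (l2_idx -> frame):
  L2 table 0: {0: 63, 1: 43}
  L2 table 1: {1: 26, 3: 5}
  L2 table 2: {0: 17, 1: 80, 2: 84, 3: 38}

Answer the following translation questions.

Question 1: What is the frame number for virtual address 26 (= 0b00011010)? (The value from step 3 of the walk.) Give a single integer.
vaddr = 26: l1_idx=0, l2_idx=1
L1[0] = 1; L2[1][1] = 26

Answer: 26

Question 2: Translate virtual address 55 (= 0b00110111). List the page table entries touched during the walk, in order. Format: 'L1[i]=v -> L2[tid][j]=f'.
vaddr = 55 = 0b00110111
Split: l1_idx=0, l2_idx=3, offset=7

Answer: L1[0]=1 -> L2[1][3]=5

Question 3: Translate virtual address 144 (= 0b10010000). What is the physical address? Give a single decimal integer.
Answer: 688

Derivation:
vaddr = 144 = 0b10010000
Split: l1_idx=2, l2_idx=1, offset=0
L1[2] = 0
L2[0][1] = 43
paddr = 43 * 16 + 0 = 688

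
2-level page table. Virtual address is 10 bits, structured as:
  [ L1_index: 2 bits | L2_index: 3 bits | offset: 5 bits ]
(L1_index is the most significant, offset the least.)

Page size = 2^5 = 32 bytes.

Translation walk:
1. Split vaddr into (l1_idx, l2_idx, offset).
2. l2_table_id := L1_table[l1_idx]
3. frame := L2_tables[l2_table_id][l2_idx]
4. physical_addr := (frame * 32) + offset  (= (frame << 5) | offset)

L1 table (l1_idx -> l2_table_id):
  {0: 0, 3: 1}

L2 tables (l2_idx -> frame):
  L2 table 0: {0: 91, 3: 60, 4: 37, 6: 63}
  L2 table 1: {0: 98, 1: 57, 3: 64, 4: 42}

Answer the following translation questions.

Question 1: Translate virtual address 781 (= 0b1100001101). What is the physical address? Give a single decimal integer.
Answer: 3149

Derivation:
vaddr = 781 = 0b1100001101
Split: l1_idx=3, l2_idx=0, offset=13
L1[3] = 1
L2[1][0] = 98
paddr = 98 * 32 + 13 = 3149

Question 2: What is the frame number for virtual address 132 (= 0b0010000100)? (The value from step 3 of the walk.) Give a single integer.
vaddr = 132: l1_idx=0, l2_idx=4
L1[0] = 0; L2[0][4] = 37

Answer: 37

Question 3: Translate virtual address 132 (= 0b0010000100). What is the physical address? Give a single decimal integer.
vaddr = 132 = 0b0010000100
Split: l1_idx=0, l2_idx=4, offset=4
L1[0] = 0
L2[0][4] = 37
paddr = 37 * 32 + 4 = 1188

Answer: 1188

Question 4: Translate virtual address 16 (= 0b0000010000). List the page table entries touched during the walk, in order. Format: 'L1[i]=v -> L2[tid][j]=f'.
vaddr = 16 = 0b0000010000
Split: l1_idx=0, l2_idx=0, offset=16

Answer: L1[0]=0 -> L2[0][0]=91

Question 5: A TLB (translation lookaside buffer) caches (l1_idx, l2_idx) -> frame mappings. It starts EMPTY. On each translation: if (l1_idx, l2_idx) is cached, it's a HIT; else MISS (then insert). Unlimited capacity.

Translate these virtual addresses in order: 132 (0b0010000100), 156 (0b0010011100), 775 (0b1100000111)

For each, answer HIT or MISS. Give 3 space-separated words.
Answer: MISS HIT MISS

Derivation:
vaddr=132: (0,4) not in TLB -> MISS, insert
vaddr=156: (0,4) in TLB -> HIT
vaddr=775: (3,0) not in TLB -> MISS, insert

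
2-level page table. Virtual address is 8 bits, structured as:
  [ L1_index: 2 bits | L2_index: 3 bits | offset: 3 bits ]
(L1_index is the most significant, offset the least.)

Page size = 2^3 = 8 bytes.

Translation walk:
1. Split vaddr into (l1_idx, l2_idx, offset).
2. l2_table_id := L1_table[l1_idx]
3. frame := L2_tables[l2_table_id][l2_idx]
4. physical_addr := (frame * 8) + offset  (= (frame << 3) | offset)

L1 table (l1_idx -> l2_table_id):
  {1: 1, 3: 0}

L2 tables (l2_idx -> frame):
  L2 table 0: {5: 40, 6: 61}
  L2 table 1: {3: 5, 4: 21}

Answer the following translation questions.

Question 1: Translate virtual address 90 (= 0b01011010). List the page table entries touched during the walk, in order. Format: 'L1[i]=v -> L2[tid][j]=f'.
vaddr = 90 = 0b01011010
Split: l1_idx=1, l2_idx=3, offset=2

Answer: L1[1]=1 -> L2[1][3]=5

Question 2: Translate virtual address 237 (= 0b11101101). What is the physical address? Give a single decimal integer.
Answer: 325

Derivation:
vaddr = 237 = 0b11101101
Split: l1_idx=3, l2_idx=5, offset=5
L1[3] = 0
L2[0][5] = 40
paddr = 40 * 8 + 5 = 325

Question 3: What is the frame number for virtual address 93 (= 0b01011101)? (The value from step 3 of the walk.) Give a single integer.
vaddr = 93: l1_idx=1, l2_idx=3
L1[1] = 1; L2[1][3] = 5

Answer: 5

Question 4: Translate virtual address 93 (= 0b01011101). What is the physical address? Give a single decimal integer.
vaddr = 93 = 0b01011101
Split: l1_idx=1, l2_idx=3, offset=5
L1[1] = 1
L2[1][3] = 5
paddr = 5 * 8 + 5 = 45

Answer: 45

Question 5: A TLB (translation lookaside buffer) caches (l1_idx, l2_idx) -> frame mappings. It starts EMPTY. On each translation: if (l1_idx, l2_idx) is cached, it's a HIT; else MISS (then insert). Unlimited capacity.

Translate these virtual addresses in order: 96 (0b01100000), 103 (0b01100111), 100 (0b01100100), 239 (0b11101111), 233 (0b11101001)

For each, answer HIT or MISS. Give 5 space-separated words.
vaddr=96: (1,4) not in TLB -> MISS, insert
vaddr=103: (1,4) in TLB -> HIT
vaddr=100: (1,4) in TLB -> HIT
vaddr=239: (3,5) not in TLB -> MISS, insert
vaddr=233: (3,5) in TLB -> HIT

Answer: MISS HIT HIT MISS HIT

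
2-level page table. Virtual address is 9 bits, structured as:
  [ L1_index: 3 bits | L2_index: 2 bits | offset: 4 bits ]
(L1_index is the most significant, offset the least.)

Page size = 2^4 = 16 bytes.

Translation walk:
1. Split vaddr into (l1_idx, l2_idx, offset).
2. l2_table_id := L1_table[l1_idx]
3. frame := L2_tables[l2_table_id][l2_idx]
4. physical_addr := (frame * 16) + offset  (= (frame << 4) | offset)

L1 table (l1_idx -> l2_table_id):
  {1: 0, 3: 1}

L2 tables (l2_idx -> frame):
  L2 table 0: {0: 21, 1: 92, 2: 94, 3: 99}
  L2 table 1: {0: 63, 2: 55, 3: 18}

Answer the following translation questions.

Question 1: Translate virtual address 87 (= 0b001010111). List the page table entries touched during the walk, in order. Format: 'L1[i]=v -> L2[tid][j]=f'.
Answer: L1[1]=0 -> L2[0][1]=92

Derivation:
vaddr = 87 = 0b001010111
Split: l1_idx=1, l2_idx=1, offset=7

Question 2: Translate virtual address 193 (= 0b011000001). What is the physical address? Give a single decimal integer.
vaddr = 193 = 0b011000001
Split: l1_idx=3, l2_idx=0, offset=1
L1[3] = 1
L2[1][0] = 63
paddr = 63 * 16 + 1 = 1009

Answer: 1009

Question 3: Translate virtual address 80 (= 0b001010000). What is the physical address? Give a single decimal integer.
Answer: 1472

Derivation:
vaddr = 80 = 0b001010000
Split: l1_idx=1, l2_idx=1, offset=0
L1[1] = 0
L2[0][1] = 92
paddr = 92 * 16 + 0 = 1472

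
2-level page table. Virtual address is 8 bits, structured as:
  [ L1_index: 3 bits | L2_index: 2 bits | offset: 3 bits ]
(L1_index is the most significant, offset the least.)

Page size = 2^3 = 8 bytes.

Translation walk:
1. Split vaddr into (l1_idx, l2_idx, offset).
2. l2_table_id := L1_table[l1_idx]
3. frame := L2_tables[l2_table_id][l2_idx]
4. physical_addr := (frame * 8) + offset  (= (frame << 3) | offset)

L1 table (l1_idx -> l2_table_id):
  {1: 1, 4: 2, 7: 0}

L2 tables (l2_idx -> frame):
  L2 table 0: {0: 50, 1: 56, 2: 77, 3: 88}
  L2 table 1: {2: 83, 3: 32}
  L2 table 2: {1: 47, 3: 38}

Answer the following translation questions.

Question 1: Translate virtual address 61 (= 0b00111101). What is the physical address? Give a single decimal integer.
Answer: 261

Derivation:
vaddr = 61 = 0b00111101
Split: l1_idx=1, l2_idx=3, offset=5
L1[1] = 1
L2[1][3] = 32
paddr = 32 * 8 + 5 = 261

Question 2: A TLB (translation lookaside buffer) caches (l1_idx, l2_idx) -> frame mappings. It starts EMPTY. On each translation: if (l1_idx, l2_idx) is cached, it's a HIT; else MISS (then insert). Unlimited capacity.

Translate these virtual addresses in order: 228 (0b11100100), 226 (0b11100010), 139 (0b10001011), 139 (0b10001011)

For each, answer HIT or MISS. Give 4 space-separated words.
vaddr=228: (7,0) not in TLB -> MISS, insert
vaddr=226: (7,0) in TLB -> HIT
vaddr=139: (4,1) not in TLB -> MISS, insert
vaddr=139: (4,1) in TLB -> HIT

Answer: MISS HIT MISS HIT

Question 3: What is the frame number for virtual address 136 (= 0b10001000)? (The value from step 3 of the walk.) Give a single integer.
vaddr = 136: l1_idx=4, l2_idx=1
L1[4] = 2; L2[2][1] = 47

Answer: 47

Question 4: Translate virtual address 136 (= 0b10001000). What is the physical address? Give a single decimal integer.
Answer: 376

Derivation:
vaddr = 136 = 0b10001000
Split: l1_idx=4, l2_idx=1, offset=0
L1[4] = 2
L2[2][1] = 47
paddr = 47 * 8 + 0 = 376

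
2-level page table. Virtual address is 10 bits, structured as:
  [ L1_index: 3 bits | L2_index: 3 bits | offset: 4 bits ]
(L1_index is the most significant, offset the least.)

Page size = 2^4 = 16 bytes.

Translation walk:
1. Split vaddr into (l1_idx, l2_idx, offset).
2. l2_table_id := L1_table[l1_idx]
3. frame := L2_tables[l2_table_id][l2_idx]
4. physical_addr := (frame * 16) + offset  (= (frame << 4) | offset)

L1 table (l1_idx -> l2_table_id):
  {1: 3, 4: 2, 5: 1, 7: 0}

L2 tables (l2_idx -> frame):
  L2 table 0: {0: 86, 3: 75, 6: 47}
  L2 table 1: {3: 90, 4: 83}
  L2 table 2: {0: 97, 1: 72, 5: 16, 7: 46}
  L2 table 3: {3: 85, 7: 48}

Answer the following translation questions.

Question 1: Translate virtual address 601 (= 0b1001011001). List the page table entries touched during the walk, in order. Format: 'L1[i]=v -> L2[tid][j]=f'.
vaddr = 601 = 0b1001011001
Split: l1_idx=4, l2_idx=5, offset=9

Answer: L1[4]=2 -> L2[2][5]=16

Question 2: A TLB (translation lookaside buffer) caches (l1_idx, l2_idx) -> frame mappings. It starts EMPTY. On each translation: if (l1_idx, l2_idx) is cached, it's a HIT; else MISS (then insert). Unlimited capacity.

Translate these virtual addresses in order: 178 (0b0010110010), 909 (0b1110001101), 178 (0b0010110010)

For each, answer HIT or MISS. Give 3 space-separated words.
vaddr=178: (1,3) not in TLB -> MISS, insert
vaddr=909: (7,0) not in TLB -> MISS, insert
vaddr=178: (1,3) in TLB -> HIT

Answer: MISS MISS HIT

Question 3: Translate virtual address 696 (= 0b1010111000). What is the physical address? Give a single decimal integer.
Answer: 1448

Derivation:
vaddr = 696 = 0b1010111000
Split: l1_idx=5, l2_idx=3, offset=8
L1[5] = 1
L2[1][3] = 90
paddr = 90 * 16 + 8 = 1448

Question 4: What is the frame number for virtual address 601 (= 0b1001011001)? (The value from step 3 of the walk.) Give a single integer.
Answer: 16

Derivation:
vaddr = 601: l1_idx=4, l2_idx=5
L1[4] = 2; L2[2][5] = 16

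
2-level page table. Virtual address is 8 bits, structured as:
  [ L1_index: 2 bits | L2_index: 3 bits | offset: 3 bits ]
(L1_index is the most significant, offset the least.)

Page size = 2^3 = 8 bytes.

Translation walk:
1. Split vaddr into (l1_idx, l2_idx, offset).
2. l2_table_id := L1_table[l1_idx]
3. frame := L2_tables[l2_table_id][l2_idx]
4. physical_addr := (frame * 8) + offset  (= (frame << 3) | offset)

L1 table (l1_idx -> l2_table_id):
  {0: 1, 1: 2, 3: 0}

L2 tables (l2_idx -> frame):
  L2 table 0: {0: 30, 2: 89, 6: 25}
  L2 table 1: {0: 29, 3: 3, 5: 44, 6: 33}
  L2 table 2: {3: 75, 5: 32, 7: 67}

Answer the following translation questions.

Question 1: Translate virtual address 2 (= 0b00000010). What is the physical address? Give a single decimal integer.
vaddr = 2 = 0b00000010
Split: l1_idx=0, l2_idx=0, offset=2
L1[0] = 1
L2[1][0] = 29
paddr = 29 * 8 + 2 = 234

Answer: 234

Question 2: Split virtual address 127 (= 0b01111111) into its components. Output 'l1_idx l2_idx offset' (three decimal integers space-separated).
Answer: 1 7 7

Derivation:
vaddr = 127 = 0b01111111
  top 2 bits -> l1_idx = 1
  next 3 bits -> l2_idx = 7
  bottom 3 bits -> offset = 7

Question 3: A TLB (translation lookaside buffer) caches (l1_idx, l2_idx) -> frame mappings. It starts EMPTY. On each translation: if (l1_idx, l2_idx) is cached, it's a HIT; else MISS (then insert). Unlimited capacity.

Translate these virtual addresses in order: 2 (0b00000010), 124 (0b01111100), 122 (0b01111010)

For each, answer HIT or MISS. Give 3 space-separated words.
vaddr=2: (0,0) not in TLB -> MISS, insert
vaddr=124: (1,7) not in TLB -> MISS, insert
vaddr=122: (1,7) in TLB -> HIT

Answer: MISS MISS HIT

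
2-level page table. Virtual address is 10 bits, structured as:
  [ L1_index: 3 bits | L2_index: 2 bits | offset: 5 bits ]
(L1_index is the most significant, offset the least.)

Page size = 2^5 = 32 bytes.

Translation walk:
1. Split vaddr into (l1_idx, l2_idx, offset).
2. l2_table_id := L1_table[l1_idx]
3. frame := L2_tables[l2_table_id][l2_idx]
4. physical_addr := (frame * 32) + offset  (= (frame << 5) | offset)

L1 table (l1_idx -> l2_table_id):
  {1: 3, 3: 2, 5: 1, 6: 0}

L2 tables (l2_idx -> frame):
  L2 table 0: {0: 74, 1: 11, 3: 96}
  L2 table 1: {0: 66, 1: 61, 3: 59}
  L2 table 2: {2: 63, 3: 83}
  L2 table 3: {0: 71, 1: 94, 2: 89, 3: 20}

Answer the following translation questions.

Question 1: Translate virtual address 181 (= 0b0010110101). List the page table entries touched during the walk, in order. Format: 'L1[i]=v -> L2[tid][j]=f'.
vaddr = 181 = 0b0010110101
Split: l1_idx=1, l2_idx=1, offset=21

Answer: L1[1]=3 -> L2[3][1]=94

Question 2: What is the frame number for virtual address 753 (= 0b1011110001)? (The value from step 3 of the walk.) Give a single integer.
vaddr = 753: l1_idx=5, l2_idx=3
L1[5] = 1; L2[1][3] = 59

Answer: 59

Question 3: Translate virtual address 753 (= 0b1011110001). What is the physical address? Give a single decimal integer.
vaddr = 753 = 0b1011110001
Split: l1_idx=5, l2_idx=3, offset=17
L1[5] = 1
L2[1][3] = 59
paddr = 59 * 32 + 17 = 1905

Answer: 1905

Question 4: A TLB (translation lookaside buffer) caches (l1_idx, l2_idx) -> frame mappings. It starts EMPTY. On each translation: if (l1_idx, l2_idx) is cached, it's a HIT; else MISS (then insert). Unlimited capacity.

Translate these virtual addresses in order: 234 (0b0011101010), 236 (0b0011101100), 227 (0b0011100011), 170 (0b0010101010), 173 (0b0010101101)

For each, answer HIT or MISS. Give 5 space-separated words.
Answer: MISS HIT HIT MISS HIT

Derivation:
vaddr=234: (1,3) not in TLB -> MISS, insert
vaddr=236: (1,3) in TLB -> HIT
vaddr=227: (1,3) in TLB -> HIT
vaddr=170: (1,1) not in TLB -> MISS, insert
vaddr=173: (1,1) in TLB -> HIT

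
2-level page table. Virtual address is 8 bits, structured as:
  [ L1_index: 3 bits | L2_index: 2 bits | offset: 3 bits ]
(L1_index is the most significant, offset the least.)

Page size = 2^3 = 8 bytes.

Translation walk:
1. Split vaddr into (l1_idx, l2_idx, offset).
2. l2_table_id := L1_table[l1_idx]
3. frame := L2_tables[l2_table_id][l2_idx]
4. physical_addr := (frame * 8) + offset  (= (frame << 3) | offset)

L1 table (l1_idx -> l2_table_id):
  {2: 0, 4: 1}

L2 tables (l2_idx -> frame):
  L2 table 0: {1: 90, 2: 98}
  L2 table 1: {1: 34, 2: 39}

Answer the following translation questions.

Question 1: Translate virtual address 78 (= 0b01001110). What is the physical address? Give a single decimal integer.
vaddr = 78 = 0b01001110
Split: l1_idx=2, l2_idx=1, offset=6
L1[2] = 0
L2[0][1] = 90
paddr = 90 * 8 + 6 = 726

Answer: 726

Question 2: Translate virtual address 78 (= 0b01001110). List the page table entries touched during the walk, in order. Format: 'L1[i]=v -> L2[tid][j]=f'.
vaddr = 78 = 0b01001110
Split: l1_idx=2, l2_idx=1, offset=6

Answer: L1[2]=0 -> L2[0][1]=90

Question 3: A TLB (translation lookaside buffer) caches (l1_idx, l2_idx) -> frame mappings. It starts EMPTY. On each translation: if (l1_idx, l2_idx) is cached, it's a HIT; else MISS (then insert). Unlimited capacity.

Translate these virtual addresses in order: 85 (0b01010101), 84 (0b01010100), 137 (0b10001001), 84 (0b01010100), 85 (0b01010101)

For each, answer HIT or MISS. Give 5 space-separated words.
Answer: MISS HIT MISS HIT HIT

Derivation:
vaddr=85: (2,2) not in TLB -> MISS, insert
vaddr=84: (2,2) in TLB -> HIT
vaddr=137: (4,1) not in TLB -> MISS, insert
vaddr=84: (2,2) in TLB -> HIT
vaddr=85: (2,2) in TLB -> HIT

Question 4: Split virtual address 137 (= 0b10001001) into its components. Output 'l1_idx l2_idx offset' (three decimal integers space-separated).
vaddr = 137 = 0b10001001
  top 3 bits -> l1_idx = 4
  next 2 bits -> l2_idx = 1
  bottom 3 bits -> offset = 1

Answer: 4 1 1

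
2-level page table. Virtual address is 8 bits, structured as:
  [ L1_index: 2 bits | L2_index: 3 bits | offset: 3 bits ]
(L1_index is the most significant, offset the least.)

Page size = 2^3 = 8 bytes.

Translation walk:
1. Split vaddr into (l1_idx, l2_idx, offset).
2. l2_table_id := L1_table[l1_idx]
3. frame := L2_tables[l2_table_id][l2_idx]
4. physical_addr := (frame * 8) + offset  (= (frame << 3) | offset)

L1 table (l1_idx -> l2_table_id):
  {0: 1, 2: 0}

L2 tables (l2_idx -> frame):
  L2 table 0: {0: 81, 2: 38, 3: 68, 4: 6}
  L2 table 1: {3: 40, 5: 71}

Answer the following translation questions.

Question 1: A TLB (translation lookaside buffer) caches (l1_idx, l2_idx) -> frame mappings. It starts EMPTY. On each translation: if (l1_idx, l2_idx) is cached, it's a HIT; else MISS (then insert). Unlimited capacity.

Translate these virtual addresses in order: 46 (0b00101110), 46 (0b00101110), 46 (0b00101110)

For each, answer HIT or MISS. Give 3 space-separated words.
Answer: MISS HIT HIT

Derivation:
vaddr=46: (0,5) not in TLB -> MISS, insert
vaddr=46: (0,5) in TLB -> HIT
vaddr=46: (0,5) in TLB -> HIT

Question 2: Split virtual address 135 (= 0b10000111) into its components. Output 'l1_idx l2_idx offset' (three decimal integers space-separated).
Answer: 2 0 7

Derivation:
vaddr = 135 = 0b10000111
  top 2 bits -> l1_idx = 2
  next 3 bits -> l2_idx = 0
  bottom 3 bits -> offset = 7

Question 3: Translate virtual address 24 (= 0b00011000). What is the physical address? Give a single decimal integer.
Answer: 320

Derivation:
vaddr = 24 = 0b00011000
Split: l1_idx=0, l2_idx=3, offset=0
L1[0] = 1
L2[1][3] = 40
paddr = 40 * 8 + 0 = 320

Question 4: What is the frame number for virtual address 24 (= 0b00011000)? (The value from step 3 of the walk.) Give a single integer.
vaddr = 24: l1_idx=0, l2_idx=3
L1[0] = 1; L2[1][3] = 40

Answer: 40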